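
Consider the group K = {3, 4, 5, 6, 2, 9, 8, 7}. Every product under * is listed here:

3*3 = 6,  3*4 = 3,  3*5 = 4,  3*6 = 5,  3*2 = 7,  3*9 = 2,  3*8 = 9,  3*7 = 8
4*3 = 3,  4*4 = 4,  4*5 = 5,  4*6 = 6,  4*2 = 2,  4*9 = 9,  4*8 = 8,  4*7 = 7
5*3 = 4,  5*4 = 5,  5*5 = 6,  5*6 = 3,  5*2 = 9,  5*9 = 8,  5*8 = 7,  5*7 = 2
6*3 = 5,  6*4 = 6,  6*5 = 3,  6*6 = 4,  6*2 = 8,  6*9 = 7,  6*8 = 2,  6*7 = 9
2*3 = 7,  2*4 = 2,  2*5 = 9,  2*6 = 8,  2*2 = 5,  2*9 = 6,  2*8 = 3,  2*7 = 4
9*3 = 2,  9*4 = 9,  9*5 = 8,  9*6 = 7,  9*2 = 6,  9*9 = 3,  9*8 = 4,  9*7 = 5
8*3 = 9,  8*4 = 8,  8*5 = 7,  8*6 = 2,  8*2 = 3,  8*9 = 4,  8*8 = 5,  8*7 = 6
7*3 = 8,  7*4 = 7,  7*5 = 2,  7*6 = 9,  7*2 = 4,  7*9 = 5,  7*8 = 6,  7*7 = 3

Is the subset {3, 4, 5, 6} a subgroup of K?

{3, 4, 5, 6} contains the identity 4.
Checking products: every product of two elements of {3, 4, 5, 6} (read from the table) lies in {3, 4, 5, 6}, so the set is closed.
In a finite group, a nonempty closed subset is a subgroup. So {3, 4, 5, 6} ≤ K.

Yes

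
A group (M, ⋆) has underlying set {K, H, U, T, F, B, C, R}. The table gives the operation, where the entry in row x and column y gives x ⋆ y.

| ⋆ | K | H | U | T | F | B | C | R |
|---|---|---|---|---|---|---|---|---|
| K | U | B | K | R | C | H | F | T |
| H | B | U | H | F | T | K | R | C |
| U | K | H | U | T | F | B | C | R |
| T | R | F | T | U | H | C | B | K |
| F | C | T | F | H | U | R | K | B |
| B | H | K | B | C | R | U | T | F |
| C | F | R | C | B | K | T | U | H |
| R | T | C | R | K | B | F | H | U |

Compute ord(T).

2

The identity element is U (its row matches the header).
T^1 = T
T^2 = T ⋆ T = U
The first power of T equal to the identity is T^2, so ord(T) = 2.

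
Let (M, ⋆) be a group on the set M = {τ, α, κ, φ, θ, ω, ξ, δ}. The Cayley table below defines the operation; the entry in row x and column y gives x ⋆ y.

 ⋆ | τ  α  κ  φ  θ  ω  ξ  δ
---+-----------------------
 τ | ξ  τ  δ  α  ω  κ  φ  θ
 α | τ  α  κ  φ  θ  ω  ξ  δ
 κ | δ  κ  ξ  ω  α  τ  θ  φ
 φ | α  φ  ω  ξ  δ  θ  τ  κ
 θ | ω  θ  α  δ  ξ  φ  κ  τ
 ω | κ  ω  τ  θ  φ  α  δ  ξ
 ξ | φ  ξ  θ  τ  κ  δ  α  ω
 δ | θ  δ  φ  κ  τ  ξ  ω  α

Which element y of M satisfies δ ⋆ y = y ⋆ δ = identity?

δ

First locate the identity: row α matches the header, so α is the identity.
Scan row δ for α: δ ⋆ δ = α. Hence δ^(-1) = δ.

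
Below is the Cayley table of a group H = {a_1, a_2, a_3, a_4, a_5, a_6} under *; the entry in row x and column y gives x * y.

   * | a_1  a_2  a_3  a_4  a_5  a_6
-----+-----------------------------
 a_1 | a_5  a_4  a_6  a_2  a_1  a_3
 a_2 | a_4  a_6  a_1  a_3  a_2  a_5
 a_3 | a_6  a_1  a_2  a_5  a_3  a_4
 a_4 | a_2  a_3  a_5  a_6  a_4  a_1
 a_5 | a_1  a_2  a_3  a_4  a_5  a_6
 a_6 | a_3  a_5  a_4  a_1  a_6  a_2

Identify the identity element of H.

The identity e satisfies e * x = x for all x, so its row in the table reproduces the column headers.
Row a_5 reads: a_1, a_2, a_3, a_4, a_5, a_6 — exactly the header order. So a_5 is the identity.

a_5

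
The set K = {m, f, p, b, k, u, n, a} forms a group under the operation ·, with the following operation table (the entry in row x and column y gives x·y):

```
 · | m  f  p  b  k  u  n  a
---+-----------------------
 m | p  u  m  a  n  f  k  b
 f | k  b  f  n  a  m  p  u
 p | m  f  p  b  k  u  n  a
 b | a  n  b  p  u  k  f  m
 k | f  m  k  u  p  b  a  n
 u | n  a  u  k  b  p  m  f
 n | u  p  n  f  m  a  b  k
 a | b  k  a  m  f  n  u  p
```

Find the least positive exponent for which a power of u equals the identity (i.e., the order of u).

2

The identity element is p (its row matches the header).
u^1 = u
u^2 = u·u = p
The first power of u equal to the identity is u^2, so ord(u) = 2.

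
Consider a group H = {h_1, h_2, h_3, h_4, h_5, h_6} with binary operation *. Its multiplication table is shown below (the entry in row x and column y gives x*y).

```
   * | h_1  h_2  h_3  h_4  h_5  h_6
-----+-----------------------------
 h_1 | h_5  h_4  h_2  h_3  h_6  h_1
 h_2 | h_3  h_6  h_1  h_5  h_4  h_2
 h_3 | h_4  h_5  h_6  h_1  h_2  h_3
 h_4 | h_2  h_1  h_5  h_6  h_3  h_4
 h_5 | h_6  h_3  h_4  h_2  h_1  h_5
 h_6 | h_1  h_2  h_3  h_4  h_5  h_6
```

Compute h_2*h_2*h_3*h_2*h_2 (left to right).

h_3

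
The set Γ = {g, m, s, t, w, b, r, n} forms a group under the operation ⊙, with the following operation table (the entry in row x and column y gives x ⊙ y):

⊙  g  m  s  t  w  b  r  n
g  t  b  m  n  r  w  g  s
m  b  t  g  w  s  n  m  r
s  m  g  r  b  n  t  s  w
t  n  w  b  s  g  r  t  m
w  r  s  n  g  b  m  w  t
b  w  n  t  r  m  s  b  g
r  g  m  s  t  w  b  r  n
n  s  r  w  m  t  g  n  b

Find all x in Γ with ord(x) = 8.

Identity is r. Compute the order of each non-identity element by repeated multiplication:
  g: g → t → n → s → m → b → w → r  (order 8)
  m: m → t → w → s → g → b → n → r  (order 8)
  s: s → r  (order 2)
  t: t → s → b → r  (order 4)
  w: w → b → m → s → n → t → g → r  (order 8)
  b: b → s → t → r  (order 4)
  n: n → b → g → s → w → t → m → r  (order 8)
Elements of order 8: {g, m, n, w}.

{g, m, n, w}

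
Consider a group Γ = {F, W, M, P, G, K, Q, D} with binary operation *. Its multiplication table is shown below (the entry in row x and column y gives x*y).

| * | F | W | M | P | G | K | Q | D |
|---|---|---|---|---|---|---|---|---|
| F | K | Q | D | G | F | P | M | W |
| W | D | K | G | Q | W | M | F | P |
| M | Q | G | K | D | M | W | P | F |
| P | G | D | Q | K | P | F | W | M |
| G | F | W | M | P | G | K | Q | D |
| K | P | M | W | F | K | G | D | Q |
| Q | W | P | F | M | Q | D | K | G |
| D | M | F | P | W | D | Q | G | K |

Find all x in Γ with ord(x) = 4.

Identity is G. Compute the order of each non-identity element by repeated multiplication:
  F: F → K → P → G  (order 4)
  W: W → K → M → G  (order 4)
  M: M → K → W → G  (order 4)
  P: P → K → F → G  (order 4)
  K: K → G  (order 2)
  Q: Q → K → D → G  (order 4)
  D: D → K → Q → G  (order 4)
Elements of order 4: {D, F, M, P, Q, W}.
(Structurally, Γ here is isomorphic to the quaternion group Q_8.)

{D, F, M, P, Q, W}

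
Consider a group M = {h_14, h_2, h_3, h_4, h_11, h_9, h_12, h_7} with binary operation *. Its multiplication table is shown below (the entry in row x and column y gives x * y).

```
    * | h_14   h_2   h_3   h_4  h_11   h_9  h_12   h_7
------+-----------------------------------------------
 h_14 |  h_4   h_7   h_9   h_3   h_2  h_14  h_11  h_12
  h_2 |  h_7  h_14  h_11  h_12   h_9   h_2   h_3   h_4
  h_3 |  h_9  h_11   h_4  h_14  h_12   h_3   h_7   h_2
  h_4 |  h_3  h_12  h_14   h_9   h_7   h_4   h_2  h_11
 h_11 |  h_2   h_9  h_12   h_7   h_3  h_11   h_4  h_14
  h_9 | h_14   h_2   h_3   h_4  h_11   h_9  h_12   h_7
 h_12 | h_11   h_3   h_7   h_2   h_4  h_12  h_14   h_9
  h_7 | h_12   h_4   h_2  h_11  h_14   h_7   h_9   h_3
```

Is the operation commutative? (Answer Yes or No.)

Yes

Check whether the table is symmetric across its main diagonal.
Every entry (row x, col y) equals the entry (row y, col x), so M is abelian.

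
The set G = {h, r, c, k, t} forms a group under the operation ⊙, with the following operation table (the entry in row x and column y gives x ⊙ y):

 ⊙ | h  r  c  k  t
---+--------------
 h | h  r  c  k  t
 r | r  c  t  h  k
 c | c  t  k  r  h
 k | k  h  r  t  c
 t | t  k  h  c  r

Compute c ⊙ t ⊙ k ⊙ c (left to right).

r

c ⊙ t = h
h ⊙ k = k
k ⊙ c = r
(Structurally, G here is isomorphic to the cyclic group Z_5.)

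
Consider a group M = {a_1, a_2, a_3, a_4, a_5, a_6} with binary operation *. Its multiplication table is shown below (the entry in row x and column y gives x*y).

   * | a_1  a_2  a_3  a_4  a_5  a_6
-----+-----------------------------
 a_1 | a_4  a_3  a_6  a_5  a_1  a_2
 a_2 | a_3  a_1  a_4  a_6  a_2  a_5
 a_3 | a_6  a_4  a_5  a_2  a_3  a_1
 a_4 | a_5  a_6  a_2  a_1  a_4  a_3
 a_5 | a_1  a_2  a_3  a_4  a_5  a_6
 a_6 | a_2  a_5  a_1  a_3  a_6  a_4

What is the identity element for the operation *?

a_5

The identity e satisfies e*x = x for all x, so its row in the table reproduces the column headers.
Row a_5 reads: a_1, a_2, a_3, a_4, a_5, a_6 — exactly the header order. So a_5 is the identity.
(Structurally, M here is isomorphic to the cyclic group Z_6.)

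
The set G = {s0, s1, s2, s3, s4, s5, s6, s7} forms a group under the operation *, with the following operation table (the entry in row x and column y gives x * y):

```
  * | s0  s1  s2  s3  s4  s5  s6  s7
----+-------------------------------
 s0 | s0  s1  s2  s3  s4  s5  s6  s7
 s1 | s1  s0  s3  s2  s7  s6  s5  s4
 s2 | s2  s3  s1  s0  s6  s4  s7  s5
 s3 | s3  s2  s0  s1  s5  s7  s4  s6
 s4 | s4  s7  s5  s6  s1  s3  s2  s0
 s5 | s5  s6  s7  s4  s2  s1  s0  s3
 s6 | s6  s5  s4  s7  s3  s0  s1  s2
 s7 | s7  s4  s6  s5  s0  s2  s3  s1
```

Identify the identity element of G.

The identity e satisfies e * x = x for all x, so its row in the table reproduces the column headers.
Row s0 reads: s0, s1, s2, s3, s4, s5, s6, s7 — exactly the header order. So s0 is the identity.
(Structurally, G here is isomorphic to the quaternion group Q_8.)

s0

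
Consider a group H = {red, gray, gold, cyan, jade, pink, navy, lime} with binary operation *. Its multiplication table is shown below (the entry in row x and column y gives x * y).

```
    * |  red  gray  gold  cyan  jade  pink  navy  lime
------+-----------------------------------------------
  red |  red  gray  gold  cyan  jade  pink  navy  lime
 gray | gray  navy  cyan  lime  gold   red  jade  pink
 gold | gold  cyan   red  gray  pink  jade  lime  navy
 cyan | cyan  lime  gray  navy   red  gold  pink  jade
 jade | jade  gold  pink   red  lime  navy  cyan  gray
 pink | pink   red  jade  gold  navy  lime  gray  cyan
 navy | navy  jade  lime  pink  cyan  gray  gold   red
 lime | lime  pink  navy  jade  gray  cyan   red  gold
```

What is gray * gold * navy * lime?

gray * gold = cyan
cyan * navy = pink
pink * lime = cyan

cyan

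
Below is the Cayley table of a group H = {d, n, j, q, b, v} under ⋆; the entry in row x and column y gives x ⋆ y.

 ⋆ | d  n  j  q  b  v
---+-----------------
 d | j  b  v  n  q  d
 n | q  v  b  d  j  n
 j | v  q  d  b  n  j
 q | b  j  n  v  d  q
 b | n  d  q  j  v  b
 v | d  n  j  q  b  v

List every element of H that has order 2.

{b, n, q}

Identity is v. Compute the order of each non-identity element by repeated multiplication:
  d: d → j → v  (order 3)
  n: n → v  (order 2)
  j: j → d → v  (order 3)
  q: q → v  (order 2)
  b: b → v  (order 2)
Elements of order 2: {b, n, q}.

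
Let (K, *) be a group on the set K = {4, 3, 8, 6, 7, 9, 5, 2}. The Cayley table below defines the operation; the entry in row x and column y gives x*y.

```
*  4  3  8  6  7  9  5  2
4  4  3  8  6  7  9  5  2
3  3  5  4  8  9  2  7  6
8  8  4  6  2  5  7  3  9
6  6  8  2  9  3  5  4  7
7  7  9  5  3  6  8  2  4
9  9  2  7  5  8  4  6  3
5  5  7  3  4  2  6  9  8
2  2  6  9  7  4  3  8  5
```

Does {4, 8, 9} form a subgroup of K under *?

8*8 = 6, which is not in {4, 8, 9}.
The subset is not closed under *, so it is not a subgroup.
(Structurally, K here is isomorphic to the cyclic group Z_8.)

No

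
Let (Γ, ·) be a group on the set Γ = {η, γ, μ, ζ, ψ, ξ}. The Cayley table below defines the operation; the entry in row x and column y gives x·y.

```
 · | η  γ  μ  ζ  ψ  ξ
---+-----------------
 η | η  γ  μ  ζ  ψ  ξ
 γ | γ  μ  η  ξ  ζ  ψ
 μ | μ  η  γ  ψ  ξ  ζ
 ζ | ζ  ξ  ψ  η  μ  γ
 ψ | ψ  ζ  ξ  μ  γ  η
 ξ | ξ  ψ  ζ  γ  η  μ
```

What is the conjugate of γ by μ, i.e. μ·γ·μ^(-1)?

The identity is η. In row μ, the entry η sits in column γ, so μ^(-1) = γ.
μ·γ = η
η·γ = γ
(Structurally, Γ here is isomorphic to the cyclic group Z_6.)

γ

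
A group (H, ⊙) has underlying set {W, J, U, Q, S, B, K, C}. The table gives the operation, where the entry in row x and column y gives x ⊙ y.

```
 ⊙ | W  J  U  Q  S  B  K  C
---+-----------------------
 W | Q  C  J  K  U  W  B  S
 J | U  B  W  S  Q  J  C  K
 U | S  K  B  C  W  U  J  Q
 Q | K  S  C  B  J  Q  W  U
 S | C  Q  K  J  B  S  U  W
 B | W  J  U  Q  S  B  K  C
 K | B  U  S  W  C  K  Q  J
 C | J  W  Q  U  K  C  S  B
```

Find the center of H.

{B, Q}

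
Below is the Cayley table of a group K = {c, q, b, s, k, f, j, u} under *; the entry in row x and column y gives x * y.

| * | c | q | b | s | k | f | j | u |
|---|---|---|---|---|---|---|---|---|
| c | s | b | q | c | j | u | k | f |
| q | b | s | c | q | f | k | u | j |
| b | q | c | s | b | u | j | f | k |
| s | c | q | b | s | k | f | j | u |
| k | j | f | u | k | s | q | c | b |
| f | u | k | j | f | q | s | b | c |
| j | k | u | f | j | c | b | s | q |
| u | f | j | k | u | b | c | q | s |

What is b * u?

k

Read row b, column u: b * u = k.
(Structurally, K here is isomorphic to the elementary abelian group (Z_2)^3.)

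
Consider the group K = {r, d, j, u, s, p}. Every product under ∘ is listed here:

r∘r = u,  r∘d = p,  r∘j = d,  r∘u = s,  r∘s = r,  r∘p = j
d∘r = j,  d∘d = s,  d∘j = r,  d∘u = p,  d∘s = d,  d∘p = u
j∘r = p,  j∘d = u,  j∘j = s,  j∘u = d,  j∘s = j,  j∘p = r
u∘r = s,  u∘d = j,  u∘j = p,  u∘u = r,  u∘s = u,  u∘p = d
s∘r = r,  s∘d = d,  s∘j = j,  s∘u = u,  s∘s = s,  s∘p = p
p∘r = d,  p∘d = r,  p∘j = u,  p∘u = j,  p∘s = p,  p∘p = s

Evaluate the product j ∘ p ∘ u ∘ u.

u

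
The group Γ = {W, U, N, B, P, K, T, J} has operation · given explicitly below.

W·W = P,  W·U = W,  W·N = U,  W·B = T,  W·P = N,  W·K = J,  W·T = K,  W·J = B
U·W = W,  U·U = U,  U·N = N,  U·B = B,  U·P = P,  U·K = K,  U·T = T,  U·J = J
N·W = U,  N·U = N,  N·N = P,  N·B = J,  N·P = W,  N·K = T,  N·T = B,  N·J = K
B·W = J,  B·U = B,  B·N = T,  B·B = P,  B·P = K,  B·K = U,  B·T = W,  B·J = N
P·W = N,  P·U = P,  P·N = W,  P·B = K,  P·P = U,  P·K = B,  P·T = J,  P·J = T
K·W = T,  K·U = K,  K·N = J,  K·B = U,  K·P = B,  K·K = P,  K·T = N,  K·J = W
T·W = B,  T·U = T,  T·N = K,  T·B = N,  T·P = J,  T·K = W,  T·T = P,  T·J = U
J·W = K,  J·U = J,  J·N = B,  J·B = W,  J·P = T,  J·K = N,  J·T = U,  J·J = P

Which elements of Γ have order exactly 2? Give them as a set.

{P}

Identity is U. Compute the order of each non-identity element by repeated multiplication:
  W: W → P → N → U  (order 4)
  N: N → P → W → U  (order 4)
  B: B → P → K → U  (order 4)
  P: P → U  (order 2)
  K: K → P → B → U  (order 4)
  T: T → P → J → U  (order 4)
  J: J → P → T → U  (order 4)
Elements of order 2: {P}.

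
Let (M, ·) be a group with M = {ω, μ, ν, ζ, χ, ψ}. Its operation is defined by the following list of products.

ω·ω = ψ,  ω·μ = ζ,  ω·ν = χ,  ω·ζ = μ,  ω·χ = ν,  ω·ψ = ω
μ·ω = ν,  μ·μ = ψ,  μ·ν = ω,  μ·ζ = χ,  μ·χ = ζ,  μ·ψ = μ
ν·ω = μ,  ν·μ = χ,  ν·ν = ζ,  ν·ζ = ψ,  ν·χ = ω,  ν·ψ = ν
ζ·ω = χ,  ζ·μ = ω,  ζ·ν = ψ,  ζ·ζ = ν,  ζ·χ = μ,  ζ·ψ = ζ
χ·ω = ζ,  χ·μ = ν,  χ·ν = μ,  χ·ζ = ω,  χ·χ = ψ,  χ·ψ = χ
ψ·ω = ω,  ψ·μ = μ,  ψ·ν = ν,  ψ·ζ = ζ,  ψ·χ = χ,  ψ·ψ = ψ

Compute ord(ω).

2

The identity element is ψ (its row matches the header).
ω^1 = ω
ω^2 = ω·ω = ψ
The first power of ω equal to the identity is ω^2, so ord(ω) = 2.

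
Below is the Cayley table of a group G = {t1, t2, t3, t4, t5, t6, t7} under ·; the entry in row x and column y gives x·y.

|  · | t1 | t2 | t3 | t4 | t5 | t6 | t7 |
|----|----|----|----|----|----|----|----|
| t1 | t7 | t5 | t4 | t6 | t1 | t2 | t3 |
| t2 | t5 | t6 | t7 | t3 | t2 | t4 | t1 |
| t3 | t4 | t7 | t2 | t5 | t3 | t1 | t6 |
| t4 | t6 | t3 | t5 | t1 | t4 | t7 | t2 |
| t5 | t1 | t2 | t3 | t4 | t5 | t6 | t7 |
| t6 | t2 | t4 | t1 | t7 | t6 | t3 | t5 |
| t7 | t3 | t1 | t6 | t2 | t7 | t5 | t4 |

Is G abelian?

Check whether the table is symmetric across its main diagonal.
Every entry (row x, col y) equals the entry (row y, col x), so G is abelian.
(In fact G ≅ the cyclic group Z_7.)

Yes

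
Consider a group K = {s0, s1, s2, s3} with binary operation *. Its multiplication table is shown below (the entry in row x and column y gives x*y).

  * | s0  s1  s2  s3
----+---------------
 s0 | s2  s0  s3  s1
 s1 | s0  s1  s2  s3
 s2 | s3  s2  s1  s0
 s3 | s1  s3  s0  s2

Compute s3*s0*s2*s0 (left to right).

s3*s0 = s1
s1*s2 = s2
s2*s0 = s3

s3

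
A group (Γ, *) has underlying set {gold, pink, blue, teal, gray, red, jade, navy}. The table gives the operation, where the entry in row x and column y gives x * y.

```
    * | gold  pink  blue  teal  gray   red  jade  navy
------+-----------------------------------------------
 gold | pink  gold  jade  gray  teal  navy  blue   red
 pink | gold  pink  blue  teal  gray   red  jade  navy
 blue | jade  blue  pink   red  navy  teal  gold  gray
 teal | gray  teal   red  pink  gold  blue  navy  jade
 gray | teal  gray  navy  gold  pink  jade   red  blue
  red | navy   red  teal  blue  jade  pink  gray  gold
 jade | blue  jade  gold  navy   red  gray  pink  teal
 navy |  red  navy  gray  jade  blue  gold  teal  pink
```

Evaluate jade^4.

pink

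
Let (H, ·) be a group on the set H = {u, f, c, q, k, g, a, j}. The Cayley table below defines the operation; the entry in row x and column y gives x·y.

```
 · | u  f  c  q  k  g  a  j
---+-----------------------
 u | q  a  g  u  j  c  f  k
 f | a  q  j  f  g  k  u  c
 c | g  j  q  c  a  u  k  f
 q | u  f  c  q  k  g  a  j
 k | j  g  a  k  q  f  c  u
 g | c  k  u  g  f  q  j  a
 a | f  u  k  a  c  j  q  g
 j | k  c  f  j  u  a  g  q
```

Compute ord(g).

The identity element is q (its row matches the header).
g^1 = g
g^2 = g·g = q
The first power of g equal to the identity is g^2, so ord(g) = 2.

2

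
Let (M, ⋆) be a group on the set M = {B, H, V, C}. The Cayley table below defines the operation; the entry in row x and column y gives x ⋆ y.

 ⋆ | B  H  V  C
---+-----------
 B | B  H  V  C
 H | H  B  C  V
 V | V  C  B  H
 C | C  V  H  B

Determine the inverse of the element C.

First locate the identity: row B matches the header, so B is the identity.
Scan row C for B: C ⋆ C = B. Hence C^(-1) = C.
(Structurally, M here is isomorphic to the Klein four-group V_4.)

C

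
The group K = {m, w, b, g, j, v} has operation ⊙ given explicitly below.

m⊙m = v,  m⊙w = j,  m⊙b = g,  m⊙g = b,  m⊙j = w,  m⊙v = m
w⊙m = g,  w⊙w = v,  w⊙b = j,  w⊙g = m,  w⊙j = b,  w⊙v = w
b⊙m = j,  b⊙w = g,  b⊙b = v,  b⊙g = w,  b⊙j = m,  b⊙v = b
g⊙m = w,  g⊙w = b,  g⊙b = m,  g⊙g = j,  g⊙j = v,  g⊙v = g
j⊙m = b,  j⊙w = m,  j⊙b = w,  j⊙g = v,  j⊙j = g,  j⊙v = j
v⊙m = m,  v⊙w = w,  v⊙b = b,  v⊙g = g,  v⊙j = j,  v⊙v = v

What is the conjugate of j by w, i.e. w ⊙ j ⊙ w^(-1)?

g

The identity is v. In row w, the entry v sits in column w, so w^(-1) = w.
w ⊙ j = b
b ⊙ w = g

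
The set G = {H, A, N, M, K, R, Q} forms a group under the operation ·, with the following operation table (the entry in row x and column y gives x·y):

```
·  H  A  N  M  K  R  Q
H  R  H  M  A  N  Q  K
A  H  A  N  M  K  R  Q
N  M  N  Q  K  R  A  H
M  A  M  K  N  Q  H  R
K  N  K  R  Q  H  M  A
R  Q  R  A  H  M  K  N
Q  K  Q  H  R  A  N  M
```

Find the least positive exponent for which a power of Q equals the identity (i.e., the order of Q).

The identity element is A (its row matches the header).
Q^1 = Q
Q^2 = Q·Q = M
Q^3 = M·Q = R
Q^4 = R·Q = N
Q^5 = N·Q = H
Q^6 = H·Q = K
Q^7 = K·Q = A
The first power of Q equal to the identity is Q^7, so ord(Q) = 7.

7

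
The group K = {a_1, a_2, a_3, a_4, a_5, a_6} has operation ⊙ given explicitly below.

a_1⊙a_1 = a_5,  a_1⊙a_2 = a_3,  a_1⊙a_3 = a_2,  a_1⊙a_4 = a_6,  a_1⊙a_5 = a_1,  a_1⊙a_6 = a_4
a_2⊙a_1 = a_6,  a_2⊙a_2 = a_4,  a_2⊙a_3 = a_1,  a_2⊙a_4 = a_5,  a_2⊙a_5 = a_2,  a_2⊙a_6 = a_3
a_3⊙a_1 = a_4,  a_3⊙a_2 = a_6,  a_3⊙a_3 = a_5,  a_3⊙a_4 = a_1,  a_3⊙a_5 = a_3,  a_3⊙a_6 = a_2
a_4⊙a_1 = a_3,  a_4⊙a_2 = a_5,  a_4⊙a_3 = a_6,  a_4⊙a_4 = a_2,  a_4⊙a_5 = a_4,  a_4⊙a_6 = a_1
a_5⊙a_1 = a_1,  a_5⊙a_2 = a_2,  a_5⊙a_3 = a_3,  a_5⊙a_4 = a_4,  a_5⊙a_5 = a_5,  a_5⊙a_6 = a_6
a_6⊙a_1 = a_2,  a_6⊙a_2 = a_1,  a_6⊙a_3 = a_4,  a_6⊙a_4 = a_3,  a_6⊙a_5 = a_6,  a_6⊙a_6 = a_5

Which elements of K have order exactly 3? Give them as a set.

{a_2, a_4}

Identity is a_5. Compute the order of each non-identity element by repeated multiplication:
  a_1: a_1 → a_5  (order 2)
  a_2: a_2 → a_4 → a_5  (order 3)
  a_3: a_3 → a_5  (order 2)
  a_4: a_4 → a_2 → a_5  (order 3)
  a_6: a_6 → a_5  (order 2)
Elements of order 3: {a_2, a_4}.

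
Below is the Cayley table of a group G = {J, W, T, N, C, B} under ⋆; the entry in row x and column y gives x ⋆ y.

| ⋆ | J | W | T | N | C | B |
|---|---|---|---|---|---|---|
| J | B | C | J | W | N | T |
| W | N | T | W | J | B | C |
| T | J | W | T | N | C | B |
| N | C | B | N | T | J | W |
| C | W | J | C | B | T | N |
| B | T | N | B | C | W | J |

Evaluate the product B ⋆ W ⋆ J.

B ⋆ W = N
N ⋆ J = C

C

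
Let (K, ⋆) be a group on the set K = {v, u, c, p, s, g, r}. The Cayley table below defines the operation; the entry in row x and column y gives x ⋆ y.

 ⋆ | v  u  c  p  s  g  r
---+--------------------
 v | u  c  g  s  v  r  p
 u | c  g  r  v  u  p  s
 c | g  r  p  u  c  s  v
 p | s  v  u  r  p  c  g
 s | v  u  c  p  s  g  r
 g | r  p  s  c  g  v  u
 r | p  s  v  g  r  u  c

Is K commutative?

Check whether the table is symmetric across its main diagonal.
Every entry (row x, col y) equals the entry (row y, col x), so K is abelian.

Yes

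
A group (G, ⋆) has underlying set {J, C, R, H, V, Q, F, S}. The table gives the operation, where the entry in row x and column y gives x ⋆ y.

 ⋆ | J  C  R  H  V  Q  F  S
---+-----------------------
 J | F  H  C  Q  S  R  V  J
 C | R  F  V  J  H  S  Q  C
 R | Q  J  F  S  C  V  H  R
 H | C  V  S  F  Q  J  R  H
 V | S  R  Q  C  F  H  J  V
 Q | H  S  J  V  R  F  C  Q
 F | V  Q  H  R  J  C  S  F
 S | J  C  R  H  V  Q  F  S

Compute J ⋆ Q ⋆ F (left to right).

H

J ⋆ Q = R
R ⋆ F = H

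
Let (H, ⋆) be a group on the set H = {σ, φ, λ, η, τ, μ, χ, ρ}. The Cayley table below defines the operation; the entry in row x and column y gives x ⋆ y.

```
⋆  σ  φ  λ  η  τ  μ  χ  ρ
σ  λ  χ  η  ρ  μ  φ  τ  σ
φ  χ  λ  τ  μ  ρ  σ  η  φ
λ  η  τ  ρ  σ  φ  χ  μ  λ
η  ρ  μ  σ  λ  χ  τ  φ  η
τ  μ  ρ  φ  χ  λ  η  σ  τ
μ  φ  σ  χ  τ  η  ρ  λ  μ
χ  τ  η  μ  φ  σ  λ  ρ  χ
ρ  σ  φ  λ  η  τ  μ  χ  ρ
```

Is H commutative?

Yes

Check whether the table is symmetric across its main diagonal.
Every entry (row x, col y) equals the entry (row y, col x), so H is abelian.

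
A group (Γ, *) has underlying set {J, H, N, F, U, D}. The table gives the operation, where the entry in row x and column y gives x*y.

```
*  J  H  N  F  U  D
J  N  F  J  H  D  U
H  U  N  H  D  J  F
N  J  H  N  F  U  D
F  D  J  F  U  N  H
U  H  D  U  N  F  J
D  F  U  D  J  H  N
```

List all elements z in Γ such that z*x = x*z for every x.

{N}

An element z is central iff its row equals its column in the table.
For F: F*D = H ≠ J = D*F, so F ∉ Z.
Checking each element this way leaves Z(Γ) = {N}.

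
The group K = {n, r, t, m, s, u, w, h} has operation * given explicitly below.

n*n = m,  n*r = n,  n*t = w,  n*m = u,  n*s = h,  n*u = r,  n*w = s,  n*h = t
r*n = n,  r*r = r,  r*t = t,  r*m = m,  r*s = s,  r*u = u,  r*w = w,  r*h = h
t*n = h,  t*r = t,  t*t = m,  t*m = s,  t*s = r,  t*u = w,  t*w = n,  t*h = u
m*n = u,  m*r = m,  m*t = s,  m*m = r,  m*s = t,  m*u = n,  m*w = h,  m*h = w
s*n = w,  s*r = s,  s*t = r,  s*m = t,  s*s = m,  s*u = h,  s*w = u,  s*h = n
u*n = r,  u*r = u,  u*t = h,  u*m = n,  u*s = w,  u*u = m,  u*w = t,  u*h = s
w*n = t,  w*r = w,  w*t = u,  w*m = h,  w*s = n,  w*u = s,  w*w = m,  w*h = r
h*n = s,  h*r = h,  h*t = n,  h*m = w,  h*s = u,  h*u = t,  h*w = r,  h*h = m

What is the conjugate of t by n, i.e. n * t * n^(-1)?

s

The identity is r. In row n, the entry r sits in column u, so n^(-1) = u.
n * t = w
w * u = s
(Structurally, K here is isomorphic to the quaternion group Q_8.)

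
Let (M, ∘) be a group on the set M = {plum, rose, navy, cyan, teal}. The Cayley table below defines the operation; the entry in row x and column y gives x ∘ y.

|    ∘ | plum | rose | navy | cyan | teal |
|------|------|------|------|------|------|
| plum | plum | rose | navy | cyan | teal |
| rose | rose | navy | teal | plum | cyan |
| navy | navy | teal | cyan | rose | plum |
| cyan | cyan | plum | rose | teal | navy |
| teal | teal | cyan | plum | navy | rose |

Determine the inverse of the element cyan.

First locate the identity: row plum matches the header, so plum is the identity.
Scan row cyan for plum: cyan ∘ rose = plum. Hence cyan^(-1) = rose.

rose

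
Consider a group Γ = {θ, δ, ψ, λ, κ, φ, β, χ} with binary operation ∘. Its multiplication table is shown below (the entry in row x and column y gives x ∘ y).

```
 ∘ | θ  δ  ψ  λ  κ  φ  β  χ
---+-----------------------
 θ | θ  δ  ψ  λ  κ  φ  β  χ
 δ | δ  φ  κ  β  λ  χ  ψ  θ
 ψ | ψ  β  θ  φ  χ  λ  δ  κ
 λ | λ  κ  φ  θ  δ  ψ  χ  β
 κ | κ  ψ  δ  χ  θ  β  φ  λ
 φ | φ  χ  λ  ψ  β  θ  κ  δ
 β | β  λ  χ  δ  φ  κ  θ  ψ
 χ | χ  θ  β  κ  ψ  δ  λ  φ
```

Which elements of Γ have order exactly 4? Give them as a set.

{δ, χ}

Identity is θ. Compute the order of each non-identity element by repeated multiplication:
  δ: δ → φ → χ → θ  (order 4)
  ψ: ψ → θ  (order 2)
  λ: λ → θ  (order 2)
  κ: κ → θ  (order 2)
  φ: φ → θ  (order 2)
  β: β → θ  (order 2)
  χ: χ → φ → δ → θ  (order 4)
Elements of order 4: {δ, χ}.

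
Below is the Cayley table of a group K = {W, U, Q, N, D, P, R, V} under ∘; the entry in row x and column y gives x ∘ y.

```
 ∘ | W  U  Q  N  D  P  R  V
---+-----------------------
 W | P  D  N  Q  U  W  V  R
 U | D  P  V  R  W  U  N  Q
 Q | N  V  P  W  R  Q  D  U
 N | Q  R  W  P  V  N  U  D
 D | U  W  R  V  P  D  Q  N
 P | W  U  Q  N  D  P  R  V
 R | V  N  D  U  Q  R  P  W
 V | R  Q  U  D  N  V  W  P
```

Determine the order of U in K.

2

The identity element is P (its row matches the header).
U^1 = U
U^2 = U ∘ U = P
The first power of U equal to the identity is U^2, so ord(U) = 2.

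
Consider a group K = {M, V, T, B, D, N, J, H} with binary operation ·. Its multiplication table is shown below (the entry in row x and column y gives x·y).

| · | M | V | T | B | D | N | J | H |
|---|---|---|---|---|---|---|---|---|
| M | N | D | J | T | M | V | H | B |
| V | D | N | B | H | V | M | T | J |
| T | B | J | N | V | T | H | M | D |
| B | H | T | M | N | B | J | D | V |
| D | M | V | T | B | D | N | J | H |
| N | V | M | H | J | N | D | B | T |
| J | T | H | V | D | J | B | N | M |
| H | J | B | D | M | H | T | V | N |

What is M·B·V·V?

M·B = T
T·V = J
J·V = H

H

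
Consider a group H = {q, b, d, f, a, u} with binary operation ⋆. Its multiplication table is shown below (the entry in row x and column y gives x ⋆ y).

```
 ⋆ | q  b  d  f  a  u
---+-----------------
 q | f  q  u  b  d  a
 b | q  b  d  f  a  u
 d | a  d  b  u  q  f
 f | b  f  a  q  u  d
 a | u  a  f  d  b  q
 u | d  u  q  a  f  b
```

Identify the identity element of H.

The identity e satisfies e ⋆ x = x for all x, so its row in the table reproduces the column headers.
Row b reads: q, b, d, f, a, u — exactly the header order. So b is the identity.

b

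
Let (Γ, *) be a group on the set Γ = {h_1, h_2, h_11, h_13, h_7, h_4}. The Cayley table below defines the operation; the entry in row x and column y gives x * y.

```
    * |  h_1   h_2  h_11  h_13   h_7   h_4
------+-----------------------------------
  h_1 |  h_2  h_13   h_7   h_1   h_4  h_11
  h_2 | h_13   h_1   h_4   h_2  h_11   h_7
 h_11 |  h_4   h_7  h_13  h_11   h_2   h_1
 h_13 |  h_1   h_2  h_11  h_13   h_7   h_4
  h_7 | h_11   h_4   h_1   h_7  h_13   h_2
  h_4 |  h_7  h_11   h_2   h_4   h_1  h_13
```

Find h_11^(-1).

First locate the identity: row h_13 matches the header, so h_13 is the identity.
Scan row h_11 for h_13: h_11 * h_11 = h_13. Hence h_11^(-1) = h_11.

h_11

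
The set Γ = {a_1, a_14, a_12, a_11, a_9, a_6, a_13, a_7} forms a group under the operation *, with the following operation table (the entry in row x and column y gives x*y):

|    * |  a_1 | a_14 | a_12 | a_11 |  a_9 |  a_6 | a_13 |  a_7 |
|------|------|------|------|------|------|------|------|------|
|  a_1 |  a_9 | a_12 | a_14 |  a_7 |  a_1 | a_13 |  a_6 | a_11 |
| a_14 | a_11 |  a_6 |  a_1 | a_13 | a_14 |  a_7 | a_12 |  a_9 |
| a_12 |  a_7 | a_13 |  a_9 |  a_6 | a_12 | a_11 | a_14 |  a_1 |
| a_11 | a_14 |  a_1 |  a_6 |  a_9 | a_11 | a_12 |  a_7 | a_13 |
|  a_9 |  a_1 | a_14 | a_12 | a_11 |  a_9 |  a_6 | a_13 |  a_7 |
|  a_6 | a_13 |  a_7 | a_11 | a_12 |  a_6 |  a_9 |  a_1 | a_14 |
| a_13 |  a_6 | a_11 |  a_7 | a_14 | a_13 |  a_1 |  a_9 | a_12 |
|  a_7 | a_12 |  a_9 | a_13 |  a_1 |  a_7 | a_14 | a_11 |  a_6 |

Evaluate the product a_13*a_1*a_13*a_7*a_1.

a_14

a_13*a_1 = a_6
a_6*a_13 = a_1
a_1*a_7 = a_11
a_11*a_1 = a_14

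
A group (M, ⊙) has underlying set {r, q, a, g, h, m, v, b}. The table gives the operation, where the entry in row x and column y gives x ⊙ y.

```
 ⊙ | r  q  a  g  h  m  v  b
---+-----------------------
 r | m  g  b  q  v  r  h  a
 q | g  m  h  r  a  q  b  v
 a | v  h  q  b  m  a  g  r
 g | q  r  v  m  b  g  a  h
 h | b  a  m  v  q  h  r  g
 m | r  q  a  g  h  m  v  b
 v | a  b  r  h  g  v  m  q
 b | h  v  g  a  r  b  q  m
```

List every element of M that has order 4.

Identity is m. Compute the order of each non-identity element by repeated multiplication:
  r: r → m  (order 2)
  q: q → m  (order 2)
  a: a → q → h → m  (order 4)
  g: g → m  (order 2)
  h: h → q → a → m  (order 4)
  v: v → m  (order 2)
  b: b → m  (order 2)
Elements of order 4: {a, h}.

{a, h}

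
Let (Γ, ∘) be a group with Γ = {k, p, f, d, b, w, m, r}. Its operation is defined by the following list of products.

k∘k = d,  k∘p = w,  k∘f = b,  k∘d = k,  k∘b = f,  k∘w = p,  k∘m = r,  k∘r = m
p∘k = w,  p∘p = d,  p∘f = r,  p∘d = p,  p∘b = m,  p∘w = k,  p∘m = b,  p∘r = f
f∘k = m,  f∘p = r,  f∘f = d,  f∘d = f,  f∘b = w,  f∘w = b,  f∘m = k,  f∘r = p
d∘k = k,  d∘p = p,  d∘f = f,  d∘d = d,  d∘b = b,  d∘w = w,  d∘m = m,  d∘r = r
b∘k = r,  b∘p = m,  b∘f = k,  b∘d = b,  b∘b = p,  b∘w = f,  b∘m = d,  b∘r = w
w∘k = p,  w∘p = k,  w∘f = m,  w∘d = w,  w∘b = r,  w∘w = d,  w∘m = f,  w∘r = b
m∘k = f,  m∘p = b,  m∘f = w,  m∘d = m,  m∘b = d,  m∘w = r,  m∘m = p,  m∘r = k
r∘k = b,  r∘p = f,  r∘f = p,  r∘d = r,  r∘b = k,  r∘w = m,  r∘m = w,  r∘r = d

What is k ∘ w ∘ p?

d

k ∘ w = p
p ∘ p = d
(Structurally, Γ here is isomorphic to the dihedral group D_4.)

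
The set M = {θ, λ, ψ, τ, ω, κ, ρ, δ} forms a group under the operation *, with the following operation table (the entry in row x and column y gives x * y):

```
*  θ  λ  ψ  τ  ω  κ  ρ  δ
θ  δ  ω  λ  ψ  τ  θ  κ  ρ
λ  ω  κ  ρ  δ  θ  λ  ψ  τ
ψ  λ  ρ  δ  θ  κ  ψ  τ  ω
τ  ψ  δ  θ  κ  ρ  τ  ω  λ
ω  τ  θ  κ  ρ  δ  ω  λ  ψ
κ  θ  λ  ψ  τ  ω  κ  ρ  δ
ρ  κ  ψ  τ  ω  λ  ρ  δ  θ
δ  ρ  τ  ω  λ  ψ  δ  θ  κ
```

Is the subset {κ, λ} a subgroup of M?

Yes

{κ, λ} contains the identity κ.
Checking products: every product of two elements of {κ, λ} (read from the table) lies in {κ, λ}, so the set is closed.
In a finite group, a nonempty closed subset is a subgroup. So {κ, λ} ≤ M.
(Structurally, M here is isomorphic to Z_2 x Z_4.)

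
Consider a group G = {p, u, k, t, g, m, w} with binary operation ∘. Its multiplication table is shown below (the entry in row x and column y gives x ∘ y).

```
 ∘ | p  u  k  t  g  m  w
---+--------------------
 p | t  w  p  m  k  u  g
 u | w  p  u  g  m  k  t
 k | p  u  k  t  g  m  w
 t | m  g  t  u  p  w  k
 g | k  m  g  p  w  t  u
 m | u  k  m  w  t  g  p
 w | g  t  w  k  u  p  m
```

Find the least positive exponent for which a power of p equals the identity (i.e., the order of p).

7

The identity element is k (its row matches the header).
p^1 = p
p^2 = p ∘ p = t
p^3 = t ∘ p = m
p^4 = m ∘ p = u
p^5 = u ∘ p = w
p^6 = w ∘ p = g
p^7 = g ∘ p = k
The first power of p equal to the identity is p^7, so ord(p) = 7.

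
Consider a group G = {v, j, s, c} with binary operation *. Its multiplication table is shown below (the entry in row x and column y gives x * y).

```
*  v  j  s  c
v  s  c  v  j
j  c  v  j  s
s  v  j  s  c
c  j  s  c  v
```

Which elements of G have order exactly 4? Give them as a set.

Identity is s. Compute the order of each non-identity element by repeated multiplication:
  v: v → s  (order 2)
  j: j → v → c → s  (order 4)
  c: c → v → j → s  (order 4)
Elements of order 4: {c, j}.

{c, j}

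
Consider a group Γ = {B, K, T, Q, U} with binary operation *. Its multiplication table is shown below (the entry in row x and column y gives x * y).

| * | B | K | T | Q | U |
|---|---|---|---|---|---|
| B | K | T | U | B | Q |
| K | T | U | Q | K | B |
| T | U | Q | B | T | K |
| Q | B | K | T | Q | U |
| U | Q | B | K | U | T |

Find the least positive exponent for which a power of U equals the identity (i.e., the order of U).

5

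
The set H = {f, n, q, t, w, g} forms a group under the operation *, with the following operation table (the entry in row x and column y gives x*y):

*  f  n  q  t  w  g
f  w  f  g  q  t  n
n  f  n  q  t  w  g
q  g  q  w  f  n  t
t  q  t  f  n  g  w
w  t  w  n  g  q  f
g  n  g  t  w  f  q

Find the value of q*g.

t

Read row q, column g: q*g = t.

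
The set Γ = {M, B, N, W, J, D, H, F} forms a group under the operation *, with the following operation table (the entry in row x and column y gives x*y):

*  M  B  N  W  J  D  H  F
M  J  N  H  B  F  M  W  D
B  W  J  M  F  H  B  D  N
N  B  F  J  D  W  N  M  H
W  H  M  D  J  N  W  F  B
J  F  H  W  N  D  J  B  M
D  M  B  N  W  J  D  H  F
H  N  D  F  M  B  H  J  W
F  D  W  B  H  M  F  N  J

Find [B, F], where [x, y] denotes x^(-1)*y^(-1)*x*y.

Identity is D; from the table B^(-1) = H and F^(-1) = M.
H*M = N
N*B = F
F*F = J

J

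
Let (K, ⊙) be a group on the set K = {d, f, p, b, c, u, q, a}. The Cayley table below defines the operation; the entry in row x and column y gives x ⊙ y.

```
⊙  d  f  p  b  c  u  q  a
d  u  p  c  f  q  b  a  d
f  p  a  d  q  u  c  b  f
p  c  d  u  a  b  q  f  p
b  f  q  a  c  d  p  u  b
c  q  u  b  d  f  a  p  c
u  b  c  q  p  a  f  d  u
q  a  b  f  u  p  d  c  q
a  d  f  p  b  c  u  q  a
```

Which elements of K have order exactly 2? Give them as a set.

{f}

Identity is a. Compute the order of each non-identity element by repeated multiplication:
  d: d → u → b → f → p → c → q → a  (order 8)
  f: f → a  (order 2)
  p: p → u → q → f → d → c → b → a  (order 8)
  b: b → c → d → f → q → u → p → a  (order 8)
  c: c → f → u → a  (order 4)
  u: u → f → c → a  (order 4)
  q: q → c → p → f → b → u → d → a  (order 8)
Elements of order 2: {f}.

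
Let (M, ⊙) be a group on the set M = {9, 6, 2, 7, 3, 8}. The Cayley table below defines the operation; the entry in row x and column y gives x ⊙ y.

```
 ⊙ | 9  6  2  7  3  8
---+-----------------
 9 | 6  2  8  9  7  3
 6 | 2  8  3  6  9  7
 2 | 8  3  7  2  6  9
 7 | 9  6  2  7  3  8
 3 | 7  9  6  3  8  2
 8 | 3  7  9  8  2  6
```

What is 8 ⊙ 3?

Read row 8, column 3: 8 ⊙ 3 = 2.

2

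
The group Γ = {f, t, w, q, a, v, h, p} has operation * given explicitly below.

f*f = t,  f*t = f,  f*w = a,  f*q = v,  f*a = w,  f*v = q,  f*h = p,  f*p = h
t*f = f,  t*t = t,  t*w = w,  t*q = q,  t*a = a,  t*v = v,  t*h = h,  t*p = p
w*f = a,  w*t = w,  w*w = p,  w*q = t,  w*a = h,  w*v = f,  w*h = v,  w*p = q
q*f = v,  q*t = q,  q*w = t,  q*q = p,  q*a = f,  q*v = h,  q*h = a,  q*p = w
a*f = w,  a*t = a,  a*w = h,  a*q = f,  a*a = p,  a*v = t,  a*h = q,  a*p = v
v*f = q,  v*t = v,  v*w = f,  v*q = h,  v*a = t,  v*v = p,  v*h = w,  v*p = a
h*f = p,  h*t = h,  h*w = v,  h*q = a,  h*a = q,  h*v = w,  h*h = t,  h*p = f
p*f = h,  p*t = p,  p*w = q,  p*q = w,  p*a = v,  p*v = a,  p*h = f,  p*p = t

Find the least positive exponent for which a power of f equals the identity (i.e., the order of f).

2

The identity element is t (its row matches the header).
f^1 = f
f^2 = f * f = t
The first power of f equal to the identity is f^2, so ord(f) = 2.
(Structurally, Γ here is isomorphic to Z_2 x Z_4.)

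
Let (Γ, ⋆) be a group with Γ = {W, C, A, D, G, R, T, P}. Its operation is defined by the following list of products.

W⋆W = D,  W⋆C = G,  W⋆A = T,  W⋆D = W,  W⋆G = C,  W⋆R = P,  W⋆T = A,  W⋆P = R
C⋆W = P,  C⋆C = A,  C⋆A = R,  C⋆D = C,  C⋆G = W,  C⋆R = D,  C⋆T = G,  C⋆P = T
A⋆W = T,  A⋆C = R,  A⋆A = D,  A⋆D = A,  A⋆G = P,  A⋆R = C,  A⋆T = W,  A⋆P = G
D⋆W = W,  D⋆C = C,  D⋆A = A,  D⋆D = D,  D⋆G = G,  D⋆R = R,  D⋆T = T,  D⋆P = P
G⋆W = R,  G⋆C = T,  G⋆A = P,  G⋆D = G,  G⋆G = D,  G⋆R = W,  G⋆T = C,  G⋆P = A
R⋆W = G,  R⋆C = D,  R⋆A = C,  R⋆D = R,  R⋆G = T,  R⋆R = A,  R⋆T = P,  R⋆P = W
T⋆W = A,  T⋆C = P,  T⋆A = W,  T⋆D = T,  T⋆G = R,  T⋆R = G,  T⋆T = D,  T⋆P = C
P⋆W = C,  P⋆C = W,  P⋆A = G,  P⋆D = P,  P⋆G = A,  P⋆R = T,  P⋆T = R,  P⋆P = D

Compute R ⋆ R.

A

Read row R, column R: R ⋆ R = A.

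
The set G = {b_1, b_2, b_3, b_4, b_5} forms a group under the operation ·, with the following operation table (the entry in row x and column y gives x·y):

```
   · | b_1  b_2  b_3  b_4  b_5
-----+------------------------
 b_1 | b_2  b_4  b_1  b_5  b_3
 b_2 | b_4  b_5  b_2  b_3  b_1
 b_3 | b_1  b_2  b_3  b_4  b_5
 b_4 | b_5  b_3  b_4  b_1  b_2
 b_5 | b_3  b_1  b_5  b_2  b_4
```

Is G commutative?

Yes

Check whether the table is symmetric across its main diagonal.
Every entry (row x, col y) equals the entry (row y, col x), so G is abelian.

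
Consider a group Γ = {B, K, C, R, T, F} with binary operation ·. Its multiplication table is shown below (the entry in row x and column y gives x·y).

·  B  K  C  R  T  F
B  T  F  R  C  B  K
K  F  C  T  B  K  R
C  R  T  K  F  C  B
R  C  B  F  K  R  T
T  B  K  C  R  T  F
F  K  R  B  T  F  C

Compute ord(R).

The identity element is T (its row matches the header).
R^1 = R
R^2 = R·R = K
R^3 = K·R = B
R^4 = B·R = C
R^5 = C·R = F
R^6 = F·R = T
The first power of R equal to the identity is R^6, so ord(R) = 6.

6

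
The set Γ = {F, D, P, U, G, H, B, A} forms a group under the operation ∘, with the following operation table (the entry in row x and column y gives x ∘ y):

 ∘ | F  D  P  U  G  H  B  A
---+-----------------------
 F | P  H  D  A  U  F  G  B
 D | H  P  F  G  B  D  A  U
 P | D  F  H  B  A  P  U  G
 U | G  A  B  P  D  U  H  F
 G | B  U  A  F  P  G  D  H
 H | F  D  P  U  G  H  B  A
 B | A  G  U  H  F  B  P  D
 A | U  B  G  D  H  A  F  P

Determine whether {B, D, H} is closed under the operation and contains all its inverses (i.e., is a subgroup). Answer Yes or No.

No

D ∘ D = P, which is not in {B, D, H}.
The subset is not closed under ∘, so it is not a subgroup.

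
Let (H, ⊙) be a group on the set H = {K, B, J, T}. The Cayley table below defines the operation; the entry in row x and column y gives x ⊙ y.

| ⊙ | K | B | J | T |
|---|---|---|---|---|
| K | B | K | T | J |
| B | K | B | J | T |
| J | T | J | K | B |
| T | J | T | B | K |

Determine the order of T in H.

4

The identity element is B (its row matches the header).
T^1 = T
T^2 = T ⊙ T = K
T^3 = K ⊙ T = J
T^4 = J ⊙ T = B
The first power of T equal to the identity is T^4, so ord(T) = 4.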